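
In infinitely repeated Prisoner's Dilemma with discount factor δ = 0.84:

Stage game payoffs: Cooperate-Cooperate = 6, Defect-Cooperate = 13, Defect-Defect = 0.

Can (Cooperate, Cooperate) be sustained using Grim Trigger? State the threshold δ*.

δ* = 0.5385; since δ = 0.84 ≥ 0.5385, cooperation can be sustained

Work:
For Grim Trigger:
Cooperate forever: 6/(1-δ)
Defect then punished: 13 + 0·δ/(1-δ)
Need: 6/(1-δ) ≥ 13 + 0·δ/(1-δ)
Solving: δ ≥ (T-R)/(T-P) = (13-6)/(13-0) = 0.5385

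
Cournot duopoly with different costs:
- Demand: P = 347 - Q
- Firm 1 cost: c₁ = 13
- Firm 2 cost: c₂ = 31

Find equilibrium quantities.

q₁* = 117.33, q₂* = 99.33

Work:
Reaction: q₁ = (347 - 13 - q₂)/2
Reaction: q₂ = (347 - 31 - q₁)/2
Solve simultaneously:
q₁* = (347 - 2×13 + 31)/3 = 117.33
q₂* = (347 - 2×31 + 13)/3 = 99.33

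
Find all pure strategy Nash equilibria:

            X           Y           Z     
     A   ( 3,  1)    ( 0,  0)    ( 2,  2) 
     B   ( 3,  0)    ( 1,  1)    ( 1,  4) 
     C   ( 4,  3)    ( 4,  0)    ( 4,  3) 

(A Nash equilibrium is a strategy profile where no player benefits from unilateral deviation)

Nash equilibrium: (C, X), (C, Z)

Work:
Best responses:
  P1 vs X: payoffs [3, 3, 4] → best response C (payoff 4)
  P1 vs Y: payoffs [0, 1, 4] → best response C (payoff 4)
  P1 vs Z: payoffs [2, 1, 4] → best response C (payoff 4)
  P2 vs A: payoffs [1, 0, 2] → best response Z (payoff 2)
  P2 vs B: payoffs [0, 1, 4] → best response Z (payoff 4)
  P2 vs C: payoffs [3, 0, 3] → best response X/Z (payoff 3)
Mutual best responses: (C,X), (C,Z) → Nash equilibria.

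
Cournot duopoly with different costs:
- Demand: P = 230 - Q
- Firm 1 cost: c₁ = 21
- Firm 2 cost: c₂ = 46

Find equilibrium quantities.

q₁* = 78.0, q₂* = 53.0

Work:
Reaction: q₁ = (230 - 21 - q₂)/2
Reaction: q₂ = (230 - 46 - q₁)/2
Solve simultaneously:
q₁* = (230 - 2×21 + 46)/3 = 78.0
q₂* = (230 - 2×46 + 21)/3 = 53.0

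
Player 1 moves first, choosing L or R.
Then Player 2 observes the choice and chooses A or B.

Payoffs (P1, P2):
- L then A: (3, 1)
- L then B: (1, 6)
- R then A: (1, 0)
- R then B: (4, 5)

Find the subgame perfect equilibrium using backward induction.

P1 plays R, P2 plays B after L and B after R; Payoff (4, 5)

Work:
Backward induction:
After L: P2 chooses B → P1 gets 1
After R: P2 chooses B → P1 gets 4
P1 chooses R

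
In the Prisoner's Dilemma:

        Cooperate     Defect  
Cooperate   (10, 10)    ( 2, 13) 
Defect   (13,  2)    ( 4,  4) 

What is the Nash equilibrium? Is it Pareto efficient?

(Defect, Defect) is NE; not Pareto efficient

Work:
Defect dominates Cooperate for both players:
If P2 cooperates: Defect (13) > Cooperate (10)
If P2 defects: Defect (4) > Cooperate (2)
NE: (Defect, Defect) with payoff (4, 4)
But (Cooperate, Cooperate) = (10, 10) Pareto dominates (4, 4)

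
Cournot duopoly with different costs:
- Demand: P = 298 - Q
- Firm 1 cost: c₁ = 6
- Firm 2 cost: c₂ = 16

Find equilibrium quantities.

q₁* = 100.67, q₂* = 90.67

Work:
Reaction: q₁ = (298 - 6 - q₂)/2
Reaction: q₂ = (298 - 16 - q₁)/2
Solve simultaneously:
q₁* = (298 - 2×6 + 16)/3 = 100.67
q₂* = (298 - 2×16 + 6)/3 = 90.67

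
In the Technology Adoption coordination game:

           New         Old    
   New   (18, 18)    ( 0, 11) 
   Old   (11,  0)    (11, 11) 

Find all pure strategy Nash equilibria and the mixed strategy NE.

Pure NE: (New, New) and (Old, Old); Mixed NE: p = 0.6111, q = 0.6111

Work:
Check pure NE:
(New, New): (18, 18) - no unilateral deviation beneficial
(Old, Old): (11, 11) - no unilateral deviation beneficial
Mixed NE: P1 plays New with p = 0.6111, P2 plays New with q = 0.6111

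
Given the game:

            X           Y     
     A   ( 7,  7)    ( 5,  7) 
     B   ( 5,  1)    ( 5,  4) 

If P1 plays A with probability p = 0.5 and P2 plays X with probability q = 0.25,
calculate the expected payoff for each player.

E[P1] = 5.25, E[P2] = 5.125

Work:
E[P1] = p·q·π₁(A,X) + p·(1-q)·π₁(A,Y) + (1-p)·q·π₁(B,X) + (1-p)·(1-q)·π₁(B,Y)
= 0.5·0.25·7 + 0.5·0.75·5 + 0.5·0.25·5 + 0.5·0.75·5
= 5.25

E[P2] = 5.125 (similar calculation)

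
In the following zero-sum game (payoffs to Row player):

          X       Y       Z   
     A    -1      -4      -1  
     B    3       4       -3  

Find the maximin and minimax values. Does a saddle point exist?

Maximin = -3, Minimax = -1, Saddle: False

Work:
Row minimums: [-4, -3] → maximin = -3
Column maximums: [3, 4, -1] → minimax = -1
No saddle point (maximin ≠ minimax). Mixed strategy needed.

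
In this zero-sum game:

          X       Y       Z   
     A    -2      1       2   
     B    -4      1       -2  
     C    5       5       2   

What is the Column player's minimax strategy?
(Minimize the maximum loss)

Column should play Z, value = 2

Work:
Column player minimizes Row's maximum payoff:
Column X: max payoff to Row = 5
Column Y: max payoff to Row = 5
Column Z: max payoff to Row = 2
Minimum is 2, achieved by column Z.
Minimax strategy: Z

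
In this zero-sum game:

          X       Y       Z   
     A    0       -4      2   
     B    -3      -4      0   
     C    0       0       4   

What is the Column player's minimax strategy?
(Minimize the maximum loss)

Column should play X or Y (all achieve the minimum), value = 0

Work:
Column player minimizes Row's maximum payoff:
Column X: max payoff to Row = 0
Column Y: max payoff to Row = 0
Column Z: max payoff to Row = 4
Minimum is 0, achieved by columns X, Y (tied).
Each of X or Y is a minimax strategy.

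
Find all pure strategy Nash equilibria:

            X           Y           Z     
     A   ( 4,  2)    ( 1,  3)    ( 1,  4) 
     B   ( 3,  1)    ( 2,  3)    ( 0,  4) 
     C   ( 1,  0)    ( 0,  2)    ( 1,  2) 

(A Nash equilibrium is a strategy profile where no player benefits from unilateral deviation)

Nash equilibrium: (A, Z), (C, Z)

Work:
Best responses:
  P1 vs X: payoffs [4, 3, 1] → best response A (payoff 4)
  P1 vs Y: payoffs [1, 2, 0] → best response B (payoff 2)
  P1 vs Z: payoffs [1, 0, 1] → best response A/C (payoff 1)
  P2 vs A: payoffs [2, 3, 4] → best response Z (payoff 4)
  P2 vs B: payoffs [1, 3, 4] → best response Z (payoff 4)
  P2 vs C: payoffs [0, 2, 2] → best response Y/Z (payoff 2)
Mutual best responses: (A,Z), (C,Z) → Nash equilibria.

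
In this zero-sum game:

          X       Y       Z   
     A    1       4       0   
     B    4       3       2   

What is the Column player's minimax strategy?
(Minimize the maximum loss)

Column should play Z, value = 2

Work:
Column player minimizes Row's maximum payoff:
Column X: max payoff to Row = 4
Column Y: max payoff to Row = 4
Column Z: max payoff to Row = 2
Minimum is 2, achieved by column Z.
Minimax strategy: Z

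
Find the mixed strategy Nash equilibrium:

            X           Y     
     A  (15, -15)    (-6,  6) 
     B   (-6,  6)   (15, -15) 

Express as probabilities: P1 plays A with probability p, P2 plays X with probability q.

p = 0.5, q = 0.5

Work:
Find probabilities that make opponent indifferent:
P2 chooses q to make P1 indifferent between A and B
P1 chooses p to make P2 indifferent between X and Y
Mixed NE: P1 plays (A: 0.5, B: 0.5), P2 plays (X: 0.5, Y: 0.5)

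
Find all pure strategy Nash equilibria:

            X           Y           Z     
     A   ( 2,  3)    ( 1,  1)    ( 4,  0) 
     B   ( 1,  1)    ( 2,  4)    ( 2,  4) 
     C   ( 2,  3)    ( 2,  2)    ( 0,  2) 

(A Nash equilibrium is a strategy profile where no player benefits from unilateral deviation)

Nash equilibrium: (A, X), (B, Y), (C, X)

Work:
Best responses:
  P1 vs X: payoffs [2, 1, 2] → best response A/C (payoff 2)
  P1 vs Y: payoffs [1, 2, 2] → best response B/C (payoff 2)
  P1 vs Z: payoffs [4, 2, 0] → best response A (payoff 4)
  P2 vs A: payoffs [3, 1, 0] → best response X (payoff 3)
  P2 vs B: payoffs [1, 4, 4] → best response Y/Z (payoff 4)
  P2 vs C: payoffs [3, 2, 2] → best response X (payoff 3)
Mutual best responses: (A,X), (B,Y), (C,X) → Nash equilibria.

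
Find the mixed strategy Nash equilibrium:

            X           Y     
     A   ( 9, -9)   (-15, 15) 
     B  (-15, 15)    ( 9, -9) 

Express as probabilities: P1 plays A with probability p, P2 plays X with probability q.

p = 0.5, q = 0.5

Work:
Find probabilities that make opponent indifferent:
P2 chooses q to make P1 indifferent between A and B
P1 chooses p to make P2 indifferent between X and Y
Mixed NE: P1 plays (A: 0.5, B: 0.5), P2 plays (X: 0.5, Y: 0.5)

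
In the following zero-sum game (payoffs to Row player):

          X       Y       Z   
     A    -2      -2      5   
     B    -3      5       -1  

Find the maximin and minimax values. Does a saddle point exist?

Maximin = -2, Minimax = -2, Saddle: True

Work:
Row minimums: [-2, -3] → maximin = -2
Column maximums: [-2, 5, 5] → minimax = -2
Saddle point exists! Game value = -2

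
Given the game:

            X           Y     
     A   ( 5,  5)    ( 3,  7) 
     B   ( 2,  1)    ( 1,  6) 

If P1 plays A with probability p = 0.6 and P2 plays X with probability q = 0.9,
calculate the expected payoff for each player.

E[P1] = 3.64, E[P2] = 3.72

Work:
E[P1] = p·q·π₁(A,X) + p·(1-q)·π₁(A,Y) + (1-p)·q·π₁(B,X) + (1-p)·(1-q)·π₁(B,Y)
= 0.6·0.9·5 + 0.6·0.1·3 + 0.4·0.9·2 + 0.4·0.1·1
= 3.64

E[P2] = 3.72 (similar calculation)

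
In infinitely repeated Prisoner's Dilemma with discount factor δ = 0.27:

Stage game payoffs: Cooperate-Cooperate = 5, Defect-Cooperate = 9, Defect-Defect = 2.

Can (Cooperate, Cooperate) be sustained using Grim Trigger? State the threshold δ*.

δ* = 0.5714; since δ = 0.27 < 0.5714, cooperation cannot be sustained

Work:
For Grim Trigger:
Cooperate forever: 5/(1-δ)
Defect then punished: 9 + 2·δ/(1-δ)
Need: 5/(1-δ) ≥ 9 + 2·δ/(1-δ)
Solving: δ ≥ (T-R)/(T-P) = (9-5)/(9-2) = 0.5714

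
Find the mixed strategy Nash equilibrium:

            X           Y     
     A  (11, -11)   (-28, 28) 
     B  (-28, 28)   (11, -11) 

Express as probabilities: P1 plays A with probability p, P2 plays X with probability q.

p = 0.5, q = 0.5

Work:
Find probabilities that make opponent indifferent:
P2 chooses q to make P1 indifferent between A and B
P1 chooses p to make P2 indifferent between X and Y
Mixed NE: P1 plays (A: 0.5, B: 0.5), P2 plays (X: 0.5, Y: 0.5)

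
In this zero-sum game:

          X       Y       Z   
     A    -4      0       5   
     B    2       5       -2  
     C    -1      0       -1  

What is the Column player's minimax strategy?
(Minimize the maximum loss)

Column should play X, value = 2

Work:
Column player minimizes Row's maximum payoff:
Column X: max payoff to Row = 2
Column Y: max payoff to Row = 5
Column Z: max payoff to Row = 5
Minimum is 2, achieved by column X.
Minimax strategy: X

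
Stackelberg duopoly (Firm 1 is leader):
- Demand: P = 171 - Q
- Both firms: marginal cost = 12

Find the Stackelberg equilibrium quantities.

q₁* (leader) = 79.5, q₂* (follower) = 39.75

Work:
Follower's reaction: q₂ = (a - c - q₁)/2
Leader substitutes: π₁ = q₁·(a - q₁ - (a-c-q₁)/2 - c)
FOC: q₁* = (171 - 12)/2 = 79.50
Then: q₂* = (171 - 12 - 79.5)/2 = 39.75
Leader has first-mover advantage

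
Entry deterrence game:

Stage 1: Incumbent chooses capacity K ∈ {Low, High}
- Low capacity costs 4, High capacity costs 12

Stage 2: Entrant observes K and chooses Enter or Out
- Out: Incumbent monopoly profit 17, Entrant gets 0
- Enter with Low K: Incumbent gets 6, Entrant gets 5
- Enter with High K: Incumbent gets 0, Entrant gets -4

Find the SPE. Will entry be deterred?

SPE: (High, Enter|Low, Out|High); Entry deterred. Incumbent net profit = 5

Work:
After Low K: Entrant enters (5 > 0)
After High K: Entrant stays out (-4 < 0)
Incumbent: Low → 6−4=2, High → 17−12=5
Incumbent chooses High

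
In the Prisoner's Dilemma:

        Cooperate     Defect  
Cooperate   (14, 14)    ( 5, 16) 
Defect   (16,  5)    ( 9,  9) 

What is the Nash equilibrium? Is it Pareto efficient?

(Defect, Defect) is NE; not Pareto efficient

Work:
Defect dominates Cooperate for both players:
If P2 cooperates: Defect (16) > Cooperate (14)
If P2 defects: Defect (9) > Cooperate (5)
NE: (Defect, Defect) with payoff (9, 9)
But (Cooperate, Cooperate) = (14, 14) Pareto dominates (9, 9)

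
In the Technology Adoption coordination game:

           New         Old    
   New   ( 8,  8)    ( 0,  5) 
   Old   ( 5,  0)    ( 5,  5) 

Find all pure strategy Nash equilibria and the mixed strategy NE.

Pure NE: (New, New) and (Old, Old); Mixed NE: p = 0.625, q = 0.625

Work:
Check pure NE:
(New, New): (8, 8) - no unilateral deviation beneficial
(Old, Old): (5, 5) - no unilateral deviation beneficial
Mixed NE: P1 plays New with p = 0.625, P2 plays New with q = 0.625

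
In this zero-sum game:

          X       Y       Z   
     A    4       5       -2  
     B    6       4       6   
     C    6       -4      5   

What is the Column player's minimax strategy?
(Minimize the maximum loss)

Column should play Y, value = 5

Work:
Column player minimizes Row's maximum payoff:
Column X: max payoff to Row = 6
Column Y: max payoff to Row = 5
Column Z: max payoff to Row = 6
Minimum is 5, achieved by column Y.
Minimax strategy: Y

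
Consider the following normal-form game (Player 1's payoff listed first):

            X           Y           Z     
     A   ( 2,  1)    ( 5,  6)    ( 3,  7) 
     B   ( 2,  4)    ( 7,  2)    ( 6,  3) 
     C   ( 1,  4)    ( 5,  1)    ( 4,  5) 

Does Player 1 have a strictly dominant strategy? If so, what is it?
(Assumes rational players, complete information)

No strictly dominant strategy exists for Player 1

Work:
A strategy strictly dominates another if it gives a strictly higher payoff against every opponent action. Compare each pair of P1's strategies column-by-column:
  A vs B: [2 vs 2, 5 vs 7, 3 vs 6] → A does not strictly dominate B (column X: 2 ≤ 2)
  A vs C: [2 vs 1, 5 vs 5, 3 vs 4] → A does not strictly dominate C (column Y: 5 ≤ 5)
  B vs A: [2 vs 2, 7 vs 5, 6 vs 3] → B does not strictly dominate A (column X: 2 ≤ 2)
  B vs C: [2 vs 1, 7 vs 5, 6 vs 4] → B strictly dominates C
  C vs A: [1 vs 2, 5 vs 5, 4 vs 3] → C does not strictly dominate A (column X: 1 ≤ 2)
  C vs B: [1 vs 2, 5 vs 7, 4 vs 6] → C does not strictly dominate B (column X: 1 ≤ 2)
No single strategy strictly dominates all others → no strictly dominant strategy.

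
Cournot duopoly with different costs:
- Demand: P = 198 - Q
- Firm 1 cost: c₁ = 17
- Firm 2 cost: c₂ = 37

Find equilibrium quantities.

q₁* = 67.0, q₂* = 47.0

Work:
Reaction: q₁ = (198 - 17 - q₂)/2
Reaction: q₂ = (198 - 37 - q₁)/2
Solve simultaneously:
q₁* = (198 - 2×17 + 37)/3 = 67.0
q₂* = (198 - 2×37 + 17)/3 = 47.0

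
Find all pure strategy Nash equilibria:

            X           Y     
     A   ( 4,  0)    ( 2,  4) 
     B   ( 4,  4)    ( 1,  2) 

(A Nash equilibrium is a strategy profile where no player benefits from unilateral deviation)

Nash equilibrium: (A, Y), (B, X)

Work:
Best responses:
  P1 vs X: payoffs [4, 4] → best response A/B (payoff 4)
  P1 vs Y: payoffs [2, 1] → best response A (payoff 2)
  P2 vs A: payoffs [0, 4] → best response Y (payoff 4)
  P2 vs B: payoffs [4, 2] → best response X (payoff 4)
Mutual best responses: (A,Y), (B,X) → Nash equilibria.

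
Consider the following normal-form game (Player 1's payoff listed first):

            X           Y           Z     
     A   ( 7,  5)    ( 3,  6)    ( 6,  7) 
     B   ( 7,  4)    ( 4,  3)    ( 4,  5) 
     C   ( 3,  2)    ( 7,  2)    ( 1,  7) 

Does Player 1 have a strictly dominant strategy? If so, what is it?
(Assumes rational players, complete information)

No strictly dominant strategy exists for Player 1

Work:
A strategy strictly dominates another if it gives a strictly higher payoff against every opponent action. Compare each pair of P1's strategies column-by-column:
  A vs B: [7 vs 7, 3 vs 4, 6 vs 4] → A does not strictly dominate B (column X: 7 ≤ 7)
  A vs C: [7 vs 3, 3 vs 7, 6 vs 1] → A does not strictly dominate C (column Y: 3 ≤ 7)
  B vs A: [7 vs 7, 4 vs 3, 4 vs 6] → B does not strictly dominate A (column X: 7 ≤ 7)
  B vs C: [7 vs 3, 4 vs 7, 4 vs 1] → B does not strictly dominate C (column Y: 4 ≤ 7)
  C vs A: [3 vs 7, 7 vs 3, 1 vs 6] → C does not strictly dominate A (column X: 3 ≤ 7)
  C vs B: [3 vs 7, 7 vs 4, 1 vs 4] → C does not strictly dominate B (column X: 3 ≤ 7)
No single strategy strictly dominates all others → no strictly dominant strategy.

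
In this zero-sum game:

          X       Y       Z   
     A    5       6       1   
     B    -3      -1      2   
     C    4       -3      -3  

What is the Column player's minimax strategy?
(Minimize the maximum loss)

Column should play Z, value = 2

Work:
Column player minimizes Row's maximum payoff:
Column X: max payoff to Row = 5
Column Y: max payoff to Row = 6
Column Z: max payoff to Row = 2
Minimum is 2, achieved by column Z.
Minimax strategy: Z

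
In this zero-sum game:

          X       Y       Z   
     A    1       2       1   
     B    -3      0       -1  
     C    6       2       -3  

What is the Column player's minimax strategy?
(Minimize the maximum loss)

Column should play Z, value = 1

Work:
Column player minimizes Row's maximum payoff:
Column X: max payoff to Row = 6
Column Y: max payoff to Row = 2
Column Z: max payoff to Row = 1
Minimum is 1, achieved by column Z.
Minimax strategy: Z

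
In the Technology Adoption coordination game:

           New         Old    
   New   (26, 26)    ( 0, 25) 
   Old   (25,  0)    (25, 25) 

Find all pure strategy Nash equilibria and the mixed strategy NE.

Pure NE: (New, New) and (Old, Old); Mixed NE: p = 0.9615, q = 0.9615

Work:
Check pure NE:
(New, New): (26, 26) - no unilateral deviation beneficial
(Old, Old): (25, 25) - no unilateral deviation beneficial
Mixed NE: P1 plays New with p = 0.9615, P2 plays New with q = 0.9615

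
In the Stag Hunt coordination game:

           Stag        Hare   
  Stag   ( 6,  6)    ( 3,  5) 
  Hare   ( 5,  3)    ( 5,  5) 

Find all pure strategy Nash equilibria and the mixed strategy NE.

Pure NE: (Stag, Stag) and (Hare, Hare); Mixed NE: p = 0.6667, q = 0.6667

Work:
Check pure NE:
(Stag, Stag): (6, 6) - no unilateral deviation beneficial
(Hare, Hare): (5, 5) - no unilateral deviation beneficial
Mixed NE: P1 plays Stag with p = 0.6667, P2 plays Stag with q = 0.6667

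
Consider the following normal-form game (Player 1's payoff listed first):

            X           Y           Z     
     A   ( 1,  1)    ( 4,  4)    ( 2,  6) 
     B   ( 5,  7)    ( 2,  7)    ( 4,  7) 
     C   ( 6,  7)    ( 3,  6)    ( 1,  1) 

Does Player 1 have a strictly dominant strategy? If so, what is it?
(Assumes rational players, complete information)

No strictly dominant strategy exists for Player 1

Work:
A strategy strictly dominates another if it gives a strictly higher payoff against every opponent action. Compare each pair of P1's strategies column-by-column:
  A vs B: [1 vs 5, 4 vs 2, 2 vs 4] → A does not strictly dominate B (column X: 1 ≤ 5)
  A vs C: [1 vs 6, 4 vs 3, 2 vs 1] → A does not strictly dominate C (column X: 1 ≤ 6)
  B vs A: [5 vs 1, 2 vs 4, 4 vs 2] → B does not strictly dominate A (column Y: 2 ≤ 4)
  B vs C: [5 vs 6, 2 vs 3, 4 vs 1] → B does not strictly dominate C (column X: 5 ≤ 6)
  C vs A: [6 vs 1, 3 vs 4, 1 vs 2] → C does not strictly dominate A (column Y: 3 ≤ 4)
  C vs B: [6 vs 5, 3 vs 2, 1 vs 4] → C does not strictly dominate B (column Z: 1 ≤ 4)
No single strategy strictly dominates all others → no strictly dominant strategy.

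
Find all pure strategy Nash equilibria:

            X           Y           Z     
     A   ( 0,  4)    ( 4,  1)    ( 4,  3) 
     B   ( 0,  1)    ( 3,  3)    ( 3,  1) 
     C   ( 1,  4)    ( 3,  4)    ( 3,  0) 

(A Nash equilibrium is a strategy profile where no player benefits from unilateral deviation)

Nash equilibrium: (C, X)

Work:
Best responses:
  P1 vs X: payoffs [0, 0, 1] → best response C (payoff 1)
  P1 vs Y: payoffs [4, 3, 3] → best response A (payoff 4)
  P1 vs Z: payoffs [4, 3, 3] → best response A (payoff 4)
  P2 vs A: payoffs [4, 1, 3] → best response X (payoff 4)
  P2 vs B: payoffs [1, 3, 1] → best response Y (payoff 3)
  P2 vs C: payoffs [4, 4, 0] → best response X/Y (payoff 4)
Mutual best responses: (C,X) → Nash equilibria.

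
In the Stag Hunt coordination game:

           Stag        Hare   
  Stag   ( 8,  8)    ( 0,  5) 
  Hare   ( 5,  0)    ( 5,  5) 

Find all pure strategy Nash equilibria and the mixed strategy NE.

Pure NE: (Stag, Stag) and (Hare, Hare); Mixed NE: p = 0.625, q = 0.625

Work:
Check pure NE:
(Stag, Stag): (8, 8) - no unilateral deviation beneficial
(Hare, Hare): (5, 5) - no unilateral deviation beneficial
Mixed NE: P1 plays Stag with p = 0.625, P2 plays Stag with q = 0.625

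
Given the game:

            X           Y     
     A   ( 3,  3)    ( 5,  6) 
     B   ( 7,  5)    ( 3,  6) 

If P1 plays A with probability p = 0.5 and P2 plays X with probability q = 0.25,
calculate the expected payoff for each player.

E[P1] = 4.25, E[P2] = 5.5

Work:
E[P1] = p·q·π₁(A,X) + p·(1-q)·π₁(A,Y) + (1-p)·q·π₁(B,X) + (1-p)·(1-q)·π₁(B,Y)
= 0.5·0.25·3 + 0.5·0.75·5 + 0.5·0.25·7 + 0.5·0.75·3
= 4.25

E[P2] = 5.5 (similar calculation)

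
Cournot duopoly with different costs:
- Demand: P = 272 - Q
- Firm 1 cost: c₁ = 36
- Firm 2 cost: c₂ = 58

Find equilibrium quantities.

q₁* = 86.0, q₂* = 64.0

Work:
Reaction: q₁ = (272 - 36 - q₂)/2
Reaction: q₂ = (272 - 58 - q₁)/2
Solve simultaneously:
q₁* = (272 - 2×36 + 58)/3 = 86.0
q₂* = (272 - 2×58 + 36)/3 = 64.0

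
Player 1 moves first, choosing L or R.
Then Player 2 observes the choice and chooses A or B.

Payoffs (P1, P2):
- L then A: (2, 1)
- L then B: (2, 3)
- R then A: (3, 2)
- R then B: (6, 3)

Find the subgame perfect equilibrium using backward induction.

P1 plays R, P2 plays B after L and B after R; Payoff (6, 3)

Work:
Backward induction:
After L: P2 chooses B → P1 gets 2
After R: P2 chooses B → P1 gets 6
P1 chooses R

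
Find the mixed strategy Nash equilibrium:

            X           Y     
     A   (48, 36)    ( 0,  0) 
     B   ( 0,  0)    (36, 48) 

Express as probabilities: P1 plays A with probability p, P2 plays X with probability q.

p = 0.5714, q = 0.4286

Work:
Find probabilities that make opponent indifferent:
P2 chooses q to make P1 indifferent between A and B
P1 chooses p to make P2 indifferent between X and Y
Mixed NE: P1 plays (A: 0.5714, B: 0.4286), P2 plays (X: 0.4286, Y: 0.5714)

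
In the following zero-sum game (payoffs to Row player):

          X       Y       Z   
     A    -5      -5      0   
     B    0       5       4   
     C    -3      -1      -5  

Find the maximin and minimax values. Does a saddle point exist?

Maximin = 0, Minimax = 0, Saddle: True

Work:
Row minimums: [-5, 0, -5] → maximin = 0
Column maximums: [0, 5, 4] → minimax = 0
Saddle point exists! Game value = 0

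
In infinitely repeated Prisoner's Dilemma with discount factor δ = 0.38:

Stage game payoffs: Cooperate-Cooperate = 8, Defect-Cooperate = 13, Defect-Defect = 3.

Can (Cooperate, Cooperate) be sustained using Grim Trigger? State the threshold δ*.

δ* = 0.5; since δ = 0.38 < 0.5, cooperation cannot be sustained

Work:
For Grim Trigger:
Cooperate forever: 8/(1-δ)
Defect then punished: 13 + 3·δ/(1-δ)
Need: 8/(1-δ) ≥ 13 + 3·δ/(1-δ)
Solving: δ ≥ (T-R)/(T-P) = (13-8)/(13-3) = 0.5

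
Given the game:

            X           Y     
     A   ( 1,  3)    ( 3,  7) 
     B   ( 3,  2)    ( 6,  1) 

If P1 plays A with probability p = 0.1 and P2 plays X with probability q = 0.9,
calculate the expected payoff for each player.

E[P1] = 3.09, E[P2] = 2.05

Work:
E[P1] = p·q·π₁(A,X) + p·(1-q)·π₁(A,Y) + (1-p)·q·π₁(B,X) + (1-p)·(1-q)·π₁(B,Y)
= 0.1·0.9·1 + 0.1·0.1·3 + 0.9·0.9·3 + 0.9·0.1·6
= 3.09

E[P2] = 2.05 (similar calculation)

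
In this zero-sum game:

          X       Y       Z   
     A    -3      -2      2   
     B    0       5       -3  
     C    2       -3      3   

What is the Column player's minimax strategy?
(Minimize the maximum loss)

Column should play X, value = 2

Work:
Column player minimizes Row's maximum payoff:
Column X: max payoff to Row = 2
Column Y: max payoff to Row = 5
Column Z: max payoff to Row = 3
Minimum is 2, achieved by column X.
Minimax strategy: X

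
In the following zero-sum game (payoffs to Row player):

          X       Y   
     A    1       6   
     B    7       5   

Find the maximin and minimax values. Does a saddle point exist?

Maximin = 5, Minimax = 6, Saddle: False

Work:
Row minimums: [1, 5] → maximin = 5
Column maximums: [7, 6] → minimax = 6
No saddle point (maximin ≠ minimax). Mixed strategy needed.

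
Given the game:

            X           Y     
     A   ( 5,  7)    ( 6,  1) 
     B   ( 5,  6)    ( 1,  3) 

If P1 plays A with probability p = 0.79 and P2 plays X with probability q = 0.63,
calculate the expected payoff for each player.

E[P1] = 4.9815, E[P2] = 4.8031

Work:
E[P1] = p·q·π₁(A,X) + p·(1-q)·π₁(A,Y) + (1-p)·q·π₁(B,X) + (1-p)·(1-q)·π₁(B,Y)
= 0.79·0.63·5 + 0.79·0.37·6 + 0.21·0.63·5 + 0.21·0.37·1
= 4.9815

E[P2] = 4.8031 (similar calculation)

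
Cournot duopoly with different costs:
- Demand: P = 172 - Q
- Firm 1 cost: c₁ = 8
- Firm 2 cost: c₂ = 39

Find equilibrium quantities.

q₁* = 65.0, q₂* = 34.0

Work:
Reaction: q₁ = (172 - 8 - q₂)/2
Reaction: q₂ = (172 - 39 - q₁)/2
Solve simultaneously:
q₁* = (172 - 2×8 + 39)/3 = 65.0
q₂* = (172 - 2×39 + 8)/3 = 34.0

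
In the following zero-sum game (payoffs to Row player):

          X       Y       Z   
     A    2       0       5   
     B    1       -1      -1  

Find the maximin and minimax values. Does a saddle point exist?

Maximin = 0, Minimax = 0, Saddle: True

Work:
Row minimums: [0, -1] → maximin = 0
Column maximums: [2, 0, 5] → minimax = 0
Saddle point exists! Game value = 0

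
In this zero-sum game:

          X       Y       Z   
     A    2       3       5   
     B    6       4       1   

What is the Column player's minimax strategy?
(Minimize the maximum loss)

Column should play Y, value = 4

Work:
Column player minimizes Row's maximum payoff:
Column X: max payoff to Row = 6
Column Y: max payoff to Row = 4
Column Z: max payoff to Row = 5
Minimum is 4, achieved by column Y.
Minimax strategy: Y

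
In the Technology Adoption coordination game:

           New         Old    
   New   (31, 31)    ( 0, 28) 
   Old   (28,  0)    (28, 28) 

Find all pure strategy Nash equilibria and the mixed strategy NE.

Pure NE: (New, New) and (Old, Old); Mixed NE: p = 0.9032, q = 0.9032

Work:
Check pure NE:
(New, New): (31, 31) - no unilateral deviation beneficial
(Old, Old): (28, 28) - no unilateral deviation beneficial
Mixed NE: P1 plays New with p = 0.9032, P2 plays New with q = 0.9032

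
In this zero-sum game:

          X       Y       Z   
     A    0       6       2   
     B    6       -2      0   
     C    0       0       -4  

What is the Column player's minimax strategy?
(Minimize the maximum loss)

Column should play Z, value = 2

Work:
Column player minimizes Row's maximum payoff:
Column X: max payoff to Row = 6
Column Y: max payoff to Row = 6
Column Z: max payoff to Row = 2
Minimum is 2, achieved by column Z.
Minimax strategy: Z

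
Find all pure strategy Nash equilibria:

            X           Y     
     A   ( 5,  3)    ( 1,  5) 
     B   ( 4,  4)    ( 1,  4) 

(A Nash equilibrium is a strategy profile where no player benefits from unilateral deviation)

Nash equilibrium: (A, Y), (B, Y)

Work:
Best responses:
  P1 vs X: payoffs [5, 4] → best response A (payoff 5)
  P1 vs Y: payoffs [1, 1] → best response A/B (payoff 1)
  P2 vs A: payoffs [3, 5] → best response Y (payoff 5)
  P2 vs B: payoffs [4, 4] → best response X/Y (payoff 4)
Mutual best responses: (A,Y), (B,Y) → Nash equilibria.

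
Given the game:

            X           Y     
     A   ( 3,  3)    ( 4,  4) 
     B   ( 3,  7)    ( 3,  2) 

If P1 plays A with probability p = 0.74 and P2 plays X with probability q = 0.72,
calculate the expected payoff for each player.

E[P1] = 3.2072, E[P2] = 3.8832

Work:
E[P1] = p·q·π₁(A,X) + p·(1-q)·π₁(A,Y) + (1-p)·q·π₁(B,X) + (1-p)·(1-q)·π₁(B,Y)
= 0.74·0.72·3 + 0.74·0.28·4 + 0.26·0.72·3 + 0.26·0.28·3
= 3.2072

E[P2] = 3.8832 (similar calculation)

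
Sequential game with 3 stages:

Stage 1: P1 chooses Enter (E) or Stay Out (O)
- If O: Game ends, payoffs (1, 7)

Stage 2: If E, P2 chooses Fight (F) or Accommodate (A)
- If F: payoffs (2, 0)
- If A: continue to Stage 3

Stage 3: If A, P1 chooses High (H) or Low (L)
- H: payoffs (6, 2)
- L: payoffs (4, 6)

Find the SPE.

SPE: (E, A, H); Outcome (6, 2)

Work:
Stage 3: P1 chooses H (6 vs 4)
Stage 2: P2: F->0, A->2 (anticipating H). Choose A
Stage 1: P1: O->1, E->6 (anticipating A, H). Choose E
SPE path: E -> A -> H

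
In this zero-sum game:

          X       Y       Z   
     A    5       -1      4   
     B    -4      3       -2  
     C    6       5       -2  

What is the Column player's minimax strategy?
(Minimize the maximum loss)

Column should play Z, value = 4

Work:
Column player minimizes Row's maximum payoff:
Column X: max payoff to Row = 6
Column Y: max payoff to Row = 5
Column Z: max payoff to Row = 4
Minimum is 4, achieved by column Z.
Minimax strategy: Z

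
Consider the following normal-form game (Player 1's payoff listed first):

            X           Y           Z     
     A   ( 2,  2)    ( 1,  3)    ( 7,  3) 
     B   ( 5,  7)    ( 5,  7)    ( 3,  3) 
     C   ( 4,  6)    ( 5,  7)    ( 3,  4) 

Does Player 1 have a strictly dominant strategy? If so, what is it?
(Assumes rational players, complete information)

No strictly dominant strategy exists for Player 1

Work:
A strategy strictly dominates another if it gives a strictly higher payoff against every opponent action. Compare each pair of P1's strategies column-by-column:
  A vs B: [2 vs 5, 1 vs 5, 7 vs 3] → A does not strictly dominate B (column X: 2 ≤ 5)
  A vs C: [2 vs 4, 1 vs 5, 7 vs 3] → A does not strictly dominate C (column X: 2 ≤ 4)
  B vs A: [5 vs 2, 5 vs 1, 3 vs 7] → B does not strictly dominate A (column Z: 3 ≤ 7)
  B vs C: [5 vs 4, 5 vs 5, 3 vs 3] → B does not strictly dominate C (column Y: 5 ≤ 5)
  C vs A: [4 vs 2, 5 vs 1, 3 vs 7] → C does not strictly dominate A (column Z: 3 ≤ 7)
  C vs B: [4 vs 5, 5 vs 5, 3 vs 3] → C does not strictly dominate B (column X: 4 ≤ 5)
No single strategy strictly dominates all others → no strictly dominant strategy.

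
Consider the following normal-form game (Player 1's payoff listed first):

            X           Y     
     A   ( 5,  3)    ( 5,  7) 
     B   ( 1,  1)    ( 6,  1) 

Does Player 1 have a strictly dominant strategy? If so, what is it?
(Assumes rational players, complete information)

No strictly dominant strategy exists for Player 1

Work:
A strategy strictly dominates another if it gives a strictly higher payoff against every opponent action. Compare each pair of P1's strategies column-by-column:
  A vs B: [5 vs 1, 5 vs 6] → A does not strictly dominate B (column Y: 5 ≤ 6)
  B vs A: [1 vs 5, 6 vs 5] → B does not strictly dominate A (column X: 1 ≤ 5)
No single strategy strictly dominates all others → no strictly dominant strategy.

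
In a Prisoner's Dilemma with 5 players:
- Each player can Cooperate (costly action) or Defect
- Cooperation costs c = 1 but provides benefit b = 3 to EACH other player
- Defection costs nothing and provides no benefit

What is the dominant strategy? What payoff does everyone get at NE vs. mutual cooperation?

Dominant: Defect; NE payoff = 0; Coop payoff = 11

Work:
Defect dominates (saves cost c = 1, benefit to others is external)
NE: All defect → everyone gets 0
If all cooperate: each receives (4)×3 - 1 = 11
Social dilemma: 11 > 0 but NE gives 0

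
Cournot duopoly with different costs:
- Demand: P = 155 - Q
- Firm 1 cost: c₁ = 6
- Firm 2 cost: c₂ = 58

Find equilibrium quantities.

q₁* = 67.0, q₂* = 15.0

Work:
Reaction: q₁ = (155 - 6 - q₂)/2
Reaction: q₂ = (155 - 58 - q₁)/2
Solve simultaneously:
q₁* = (155 - 2×6 + 58)/3 = 67.0
q₂* = (155 - 2×58 + 6)/3 = 15.0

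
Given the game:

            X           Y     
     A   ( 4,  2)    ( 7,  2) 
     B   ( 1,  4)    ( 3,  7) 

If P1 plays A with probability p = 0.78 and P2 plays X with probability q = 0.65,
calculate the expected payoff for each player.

E[P1] = 4.313, E[P2] = 2.671

Work:
E[P1] = p·q·π₁(A,X) + p·(1-q)·π₁(A,Y) + (1-p)·q·π₁(B,X) + (1-p)·(1-q)·π₁(B,Y)
= 0.78·0.65·4 + 0.78·0.35·7 + 0.22·0.65·1 + 0.22·0.35·3
= 4.313

E[P2] = 2.671 (similar calculation)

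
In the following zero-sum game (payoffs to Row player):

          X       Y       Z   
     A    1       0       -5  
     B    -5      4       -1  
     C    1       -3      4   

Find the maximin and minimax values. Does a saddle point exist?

Maximin = -3, Minimax = 1, Saddle: False

Work:
Row minimums: [-5, -5, -3] → maximin = -3
Column maximums: [1, 4, 4] → minimax = 1
No saddle point (maximin ≠ minimax). Mixed strategy needed.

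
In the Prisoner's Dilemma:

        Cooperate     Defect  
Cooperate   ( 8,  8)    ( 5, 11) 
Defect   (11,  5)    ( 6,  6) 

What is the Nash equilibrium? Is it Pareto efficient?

(Defect, Defect) is NE; not Pareto efficient

Work:
Defect dominates Cooperate for both players:
If P2 cooperates: Defect (11) > Cooperate (8)
If P2 defects: Defect (6) > Cooperate (5)
NE: (Defect, Defect) with payoff (6, 6)
But (Cooperate, Cooperate) = (8, 8) Pareto dominates (6, 6)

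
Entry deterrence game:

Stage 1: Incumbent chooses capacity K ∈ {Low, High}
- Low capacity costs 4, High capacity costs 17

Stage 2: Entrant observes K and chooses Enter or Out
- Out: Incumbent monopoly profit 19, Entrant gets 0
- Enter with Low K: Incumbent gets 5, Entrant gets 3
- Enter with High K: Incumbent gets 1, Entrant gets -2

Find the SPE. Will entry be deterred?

SPE: (High, Enter|Low, Out|High); Entry deterred. Incumbent net profit = 2

Work:
After Low K: Entrant enters (3 > 0)
After High K: Entrant stays out (-2 < 0)
Incumbent: Low → 5−4=1, High → 19−17=2
Incumbent chooses High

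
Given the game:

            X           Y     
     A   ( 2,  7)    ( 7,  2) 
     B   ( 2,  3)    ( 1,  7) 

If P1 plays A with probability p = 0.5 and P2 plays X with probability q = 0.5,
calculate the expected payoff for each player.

E[P1] = 3.0, E[P2] = 4.75

Work:
E[P1] = p·q·π₁(A,X) + p·(1-q)·π₁(A,Y) + (1-p)·q·π₁(B,X) + (1-p)·(1-q)·π₁(B,Y)
= 0.5·0.5·2 + 0.5·0.5·7 + 0.5·0.5·2 + 0.5·0.5·1
= 3.0

E[P2] = 4.75 (similar calculation)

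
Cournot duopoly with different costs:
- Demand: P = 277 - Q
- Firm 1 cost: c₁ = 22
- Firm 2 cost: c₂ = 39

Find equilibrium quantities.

q₁* = 90.67, q₂* = 73.67

Work:
Reaction: q₁ = (277 - 22 - q₂)/2
Reaction: q₂ = (277 - 39 - q₁)/2
Solve simultaneously:
q₁* = (277 - 2×22 + 39)/3 = 90.67
q₂* = (277 - 2×39 + 22)/3 = 73.67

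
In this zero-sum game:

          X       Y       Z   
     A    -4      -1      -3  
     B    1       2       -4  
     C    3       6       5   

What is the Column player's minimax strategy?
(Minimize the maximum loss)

Column should play X, value = 3

Work:
Column player minimizes Row's maximum payoff:
Column X: max payoff to Row = 3
Column Y: max payoff to Row = 6
Column Z: max payoff to Row = 5
Minimum is 3, achieved by column X.
Minimax strategy: X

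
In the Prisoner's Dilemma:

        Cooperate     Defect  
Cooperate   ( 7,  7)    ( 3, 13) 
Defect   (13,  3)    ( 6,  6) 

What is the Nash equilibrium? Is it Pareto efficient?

(Defect, Defect) is NE; not Pareto efficient

Work:
Defect dominates Cooperate for both players:
If P2 cooperates: Defect (13) > Cooperate (7)
If P2 defects: Defect (6) > Cooperate (3)
NE: (Defect, Defect) with payoff (6, 6)
But (Cooperate, Cooperate) = (7, 7) Pareto dominates (6, 6)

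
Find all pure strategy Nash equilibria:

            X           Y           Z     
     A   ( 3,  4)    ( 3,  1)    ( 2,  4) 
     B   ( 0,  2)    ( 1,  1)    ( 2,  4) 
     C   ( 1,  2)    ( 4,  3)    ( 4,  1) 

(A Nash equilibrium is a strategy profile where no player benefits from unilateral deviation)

Nash equilibrium: (A, X), (C, Y)

Work:
Best responses:
  P1 vs X: payoffs [3, 0, 1] → best response A (payoff 3)
  P1 vs Y: payoffs [3, 1, 4] → best response C (payoff 4)
  P1 vs Z: payoffs [2, 2, 4] → best response C (payoff 4)
  P2 vs A: payoffs [4, 1, 4] → best response X/Z (payoff 4)
  P2 vs B: payoffs [2, 1, 4] → best response Z (payoff 4)
  P2 vs C: payoffs [2, 3, 1] → best response Y (payoff 3)
Mutual best responses: (A,X), (C,Y) → Nash equilibria.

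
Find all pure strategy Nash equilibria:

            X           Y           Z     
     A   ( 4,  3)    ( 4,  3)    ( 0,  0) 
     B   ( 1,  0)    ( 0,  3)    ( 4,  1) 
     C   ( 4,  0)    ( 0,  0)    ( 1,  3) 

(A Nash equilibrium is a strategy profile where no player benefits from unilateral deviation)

Nash equilibrium: (A, X), (A, Y)

Work:
Best responses:
  P1 vs X: payoffs [4, 1, 4] → best response A/C (payoff 4)
  P1 vs Y: payoffs [4, 0, 0] → best response A (payoff 4)
  P1 vs Z: payoffs [0, 4, 1] → best response B (payoff 4)
  P2 vs A: payoffs [3, 3, 0] → best response X/Y (payoff 3)
  P2 vs B: payoffs [0, 3, 1] → best response Y (payoff 3)
  P2 vs C: payoffs [0, 0, 3] → best response Z (payoff 3)
Mutual best responses: (A,X), (A,Y) → Nash equilibria.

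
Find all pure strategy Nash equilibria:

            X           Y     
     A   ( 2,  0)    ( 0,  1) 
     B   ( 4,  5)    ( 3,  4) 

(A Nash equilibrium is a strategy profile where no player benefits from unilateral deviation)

Nash equilibrium: (B, X)

Work:
Best responses:
  P1 vs X: payoffs [2, 4] → best response B (payoff 4)
  P1 vs Y: payoffs [0, 3] → best response B (payoff 3)
  P2 vs A: payoffs [0, 1] → best response Y (payoff 1)
  P2 vs B: payoffs [5, 4] → best response X (payoff 5)
Mutual best responses: (B,X) → Nash equilibria.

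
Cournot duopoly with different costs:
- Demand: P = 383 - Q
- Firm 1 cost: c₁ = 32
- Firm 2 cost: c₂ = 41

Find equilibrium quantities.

q₁* = 120.0, q₂* = 111.0

Work:
Reaction: q₁ = (383 - 32 - q₂)/2
Reaction: q₂ = (383 - 41 - q₁)/2
Solve simultaneously:
q₁* = (383 - 2×32 + 41)/3 = 120.0
q₂* = (383 - 2×41 + 32)/3 = 111.0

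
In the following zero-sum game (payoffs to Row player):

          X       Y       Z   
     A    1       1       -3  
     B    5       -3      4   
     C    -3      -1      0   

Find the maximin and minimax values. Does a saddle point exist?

Maximin = -3, Minimax = 1, Saddle: False

Work:
Row minimums: [-3, -3, -3] → maximin = -3
Column maximums: [5, 1, 4] → minimax = 1
No saddle point (maximin ≠ minimax). Mixed strategy needed.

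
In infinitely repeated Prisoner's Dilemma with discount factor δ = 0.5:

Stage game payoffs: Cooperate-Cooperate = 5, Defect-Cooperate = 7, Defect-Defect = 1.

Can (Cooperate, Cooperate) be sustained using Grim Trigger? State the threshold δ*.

δ* = 0.3333; since δ = 0.5 ≥ 0.3333, cooperation can be sustained

Work:
For Grim Trigger:
Cooperate forever: 5/(1-δ)
Defect then punished: 7 + 1·δ/(1-δ)
Need: 5/(1-δ) ≥ 7 + 1·δ/(1-δ)
Solving: δ ≥ (T-R)/(T-P) = (7-5)/(7-1) = 0.3333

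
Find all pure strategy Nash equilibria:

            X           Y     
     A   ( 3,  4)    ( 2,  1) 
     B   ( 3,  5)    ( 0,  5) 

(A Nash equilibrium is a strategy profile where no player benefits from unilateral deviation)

Nash equilibrium: (A, X), (B, X)

Work:
Best responses:
  P1 vs X: payoffs [3, 3] → best response A/B (payoff 3)
  P1 vs Y: payoffs [2, 0] → best response A (payoff 2)
  P2 vs A: payoffs [4, 1] → best response X (payoff 4)
  P2 vs B: payoffs [5, 5] → best response X/Y (payoff 5)
Mutual best responses: (A,X), (B,X) → Nash equilibria.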